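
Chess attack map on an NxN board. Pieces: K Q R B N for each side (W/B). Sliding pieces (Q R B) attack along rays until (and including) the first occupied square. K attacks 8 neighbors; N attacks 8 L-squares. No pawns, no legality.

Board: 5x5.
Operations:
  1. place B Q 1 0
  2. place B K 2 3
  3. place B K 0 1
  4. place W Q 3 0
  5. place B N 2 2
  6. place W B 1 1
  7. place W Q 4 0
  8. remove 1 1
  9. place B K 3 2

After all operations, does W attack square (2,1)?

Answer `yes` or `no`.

Op 1: place BQ@(1,0)
Op 2: place BK@(2,3)
Op 3: place BK@(0,1)
Op 4: place WQ@(3,0)
Op 5: place BN@(2,2)
Op 6: place WB@(1,1)
Op 7: place WQ@(4,0)
Op 8: remove (1,1)
Op 9: place BK@(3,2)
Per-piece attacks for W:
  WQ@(3,0): attacks (3,1) (3,2) (4,0) (2,0) (1,0) (4,1) (2,1) (1,2) (0,3) [ray(0,1) blocked at (3,2); ray(1,0) blocked at (4,0); ray(-1,0) blocked at (1,0)]
  WQ@(4,0): attacks (4,1) (4,2) (4,3) (4,4) (3,0) (3,1) (2,2) [ray(-1,0) blocked at (3,0); ray(-1,1) blocked at (2,2)]
W attacks (2,1): yes

Answer: yes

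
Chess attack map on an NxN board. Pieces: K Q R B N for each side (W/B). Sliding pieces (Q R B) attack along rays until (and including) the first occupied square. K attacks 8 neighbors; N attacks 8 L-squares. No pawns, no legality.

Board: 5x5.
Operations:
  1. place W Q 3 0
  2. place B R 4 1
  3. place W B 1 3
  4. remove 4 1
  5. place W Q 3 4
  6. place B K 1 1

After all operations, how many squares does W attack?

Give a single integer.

Answer: 22

Derivation:
Op 1: place WQ@(3,0)
Op 2: place BR@(4,1)
Op 3: place WB@(1,3)
Op 4: remove (4,1)
Op 5: place WQ@(3,4)
Op 6: place BK@(1,1)
Per-piece attacks for W:
  WB@(1,3): attacks (2,4) (2,2) (3,1) (4,0) (0,4) (0,2)
  WQ@(3,0): attacks (3,1) (3,2) (3,3) (3,4) (4,0) (2,0) (1,0) (0,0) (4,1) (2,1) (1,2) (0,3) [ray(0,1) blocked at (3,4)]
  WQ@(3,4): attacks (3,3) (3,2) (3,1) (3,0) (4,4) (2,4) (1,4) (0,4) (4,3) (2,3) (1,2) (0,1) [ray(0,-1) blocked at (3,0)]
Union (22 distinct): (0,0) (0,1) (0,2) (0,3) (0,4) (1,0) (1,2) (1,4) (2,0) (2,1) (2,2) (2,3) (2,4) (3,0) (3,1) (3,2) (3,3) (3,4) (4,0) (4,1) (4,3) (4,4)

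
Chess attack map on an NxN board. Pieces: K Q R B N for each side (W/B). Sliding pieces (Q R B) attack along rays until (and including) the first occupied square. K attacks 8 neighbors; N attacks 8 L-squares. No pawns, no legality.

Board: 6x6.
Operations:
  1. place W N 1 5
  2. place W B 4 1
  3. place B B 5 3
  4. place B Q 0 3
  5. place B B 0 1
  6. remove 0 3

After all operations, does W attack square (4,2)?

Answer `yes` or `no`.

Op 1: place WN@(1,5)
Op 2: place WB@(4,1)
Op 3: place BB@(5,3)
Op 4: place BQ@(0,3)
Op 5: place BB@(0,1)
Op 6: remove (0,3)
Per-piece attacks for W:
  WN@(1,5): attacks (2,3) (3,4) (0,3)
  WB@(4,1): attacks (5,2) (5,0) (3,2) (2,3) (1,4) (0,5) (3,0)
W attacks (4,2): no

Answer: no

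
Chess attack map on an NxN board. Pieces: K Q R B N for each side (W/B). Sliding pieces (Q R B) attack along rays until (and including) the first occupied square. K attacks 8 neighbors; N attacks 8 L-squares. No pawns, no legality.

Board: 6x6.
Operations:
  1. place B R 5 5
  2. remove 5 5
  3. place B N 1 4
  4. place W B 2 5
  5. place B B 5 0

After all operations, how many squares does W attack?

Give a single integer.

Answer: 4

Derivation:
Op 1: place BR@(5,5)
Op 2: remove (5,5)
Op 3: place BN@(1,4)
Op 4: place WB@(2,5)
Op 5: place BB@(5,0)
Per-piece attacks for W:
  WB@(2,5): attacks (3,4) (4,3) (5,2) (1,4) [ray(-1,-1) blocked at (1,4)]
Union (4 distinct): (1,4) (3,4) (4,3) (5,2)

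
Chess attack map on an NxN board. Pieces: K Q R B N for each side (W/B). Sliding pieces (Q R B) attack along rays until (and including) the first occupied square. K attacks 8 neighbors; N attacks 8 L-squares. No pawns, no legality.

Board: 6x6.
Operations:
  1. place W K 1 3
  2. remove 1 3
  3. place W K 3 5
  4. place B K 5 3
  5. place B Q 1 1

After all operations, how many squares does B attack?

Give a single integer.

Answer: 21

Derivation:
Op 1: place WK@(1,3)
Op 2: remove (1,3)
Op 3: place WK@(3,5)
Op 4: place BK@(5,3)
Op 5: place BQ@(1,1)
Per-piece attacks for B:
  BQ@(1,1): attacks (1,2) (1,3) (1,4) (1,5) (1,0) (2,1) (3,1) (4,1) (5,1) (0,1) (2,2) (3,3) (4,4) (5,5) (2,0) (0,2) (0,0)
  BK@(5,3): attacks (5,4) (5,2) (4,3) (4,4) (4,2)
Union (21 distinct): (0,0) (0,1) (0,2) (1,0) (1,2) (1,3) (1,4) (1,5) (2,0) (2,1) (2,2) (3,1) (3,3) (4,1) (4,2) (4,3) (4,4) (5,1) (5,2) (5,4) (5,5)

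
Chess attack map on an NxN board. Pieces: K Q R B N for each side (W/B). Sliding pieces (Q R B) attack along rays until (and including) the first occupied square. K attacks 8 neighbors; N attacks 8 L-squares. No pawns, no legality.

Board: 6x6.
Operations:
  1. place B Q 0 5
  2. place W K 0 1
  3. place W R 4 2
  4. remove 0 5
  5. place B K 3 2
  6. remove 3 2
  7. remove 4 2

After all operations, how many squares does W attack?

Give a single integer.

Op 1: place BQ@(0,5)
Op 2: place WK@(0,1)
Op 3: place WR@(4,2)
Op 4: remove (0,5)
Op 5: place BK@(3,2)
Op 6: remove (3,2)
Op 7: remove (4,2)
Per-piece attacks for W:
  WK@(0,1): attacks (0,2) (0,0) (1,1) (1,2) (1,0)
Union (5 distinct): (0,0) (0,2) (1,0) (1,1) (1,2)

Answer: 5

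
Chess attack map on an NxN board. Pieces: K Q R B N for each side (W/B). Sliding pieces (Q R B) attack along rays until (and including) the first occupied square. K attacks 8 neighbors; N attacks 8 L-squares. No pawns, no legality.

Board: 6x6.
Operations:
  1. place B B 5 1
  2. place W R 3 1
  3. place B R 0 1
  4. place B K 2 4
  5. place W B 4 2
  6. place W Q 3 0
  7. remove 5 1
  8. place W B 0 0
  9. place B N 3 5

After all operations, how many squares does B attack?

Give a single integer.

Answer: 18

Derivation:
Op 1: place BB@(5,1)
Op 2: place WR@(3,1)
Op 3: place BR@(0,1)
Op 4: place BK@(2,4)
Op 5: place WB@(4,2)
Op 6: place WQ@(3,0)
Op 7: remove (5,1)
Op 8: place WB@(0,0)
Op 9: place BN@(3,5)
Per-piece attacks for B:
  BR@(0,1): attacks (0,2) (0,3) (0,4) (0,5) (0,0) (1,1) (2,1) (3,1) [ray(0,-1) blocked at (0,0); ray(1,0) blocked at (3,1)]
  BK@(2,4): attacks (2,5) (2,3) (3,4) (1,4) (3,5) (3,3) (1,5) (1,3)
  BN@(3,5): attacks (4,3) (5,4) (2,3) (1,4)
Union (18 distinct): (0,0) (0,2) (0,3) (0,4) (0,5) (1,1) (1,3) (1,4) (1,5) (2,1) (2,3) (2,5) (3,1) (3,3) (3,4) (3,5) (4,3) (5,4)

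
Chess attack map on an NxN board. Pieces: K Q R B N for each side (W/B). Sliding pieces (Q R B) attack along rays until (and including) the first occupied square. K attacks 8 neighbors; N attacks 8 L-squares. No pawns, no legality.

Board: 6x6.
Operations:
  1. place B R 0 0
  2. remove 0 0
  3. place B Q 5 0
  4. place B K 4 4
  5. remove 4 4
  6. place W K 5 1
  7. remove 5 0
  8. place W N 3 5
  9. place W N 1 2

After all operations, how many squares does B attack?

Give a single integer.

Answer: 0

Derivation:
Op 1: place BR@(0,0)
Op 2: remove (0,0)
Op 3: place BQ@(5,0)
Op 4: place BK@(4,4)
Op 5: remove (4,4)
Op 6: place WK@(5,1)
Op 7: remove (5,0)
Op 8: place WN@(3,5)
Op 9: place WN@(1,2)
Per-piece attacks for B:
Union (0 distinct): (none)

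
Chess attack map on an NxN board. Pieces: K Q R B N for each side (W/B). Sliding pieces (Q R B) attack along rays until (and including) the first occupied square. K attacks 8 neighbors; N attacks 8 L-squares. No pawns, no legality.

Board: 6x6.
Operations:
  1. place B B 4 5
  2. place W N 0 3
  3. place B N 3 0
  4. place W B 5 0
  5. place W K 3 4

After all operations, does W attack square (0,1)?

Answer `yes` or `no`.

Op 1: place BB@(4,5)
Op 2: place WN@(0,3)
Op 3: place BN@(3,0)
Op 4: place WB@(5,0)
Op 5: place WK@(3,4)
Per-piece attacks for W:
  WN@(0,3): attacks (1,5) (2,4) (1,1) (2,2)
  WK@(3,4): attacks (3,5) (3,3) (4,4) (2,4) (4,5) (4,3) (2,5) (2,3)
  WB@(5,0): attacks (4,1) (3,2) (2,3) (1,4) (0,5)
W attacks (0,1): no

Answer: no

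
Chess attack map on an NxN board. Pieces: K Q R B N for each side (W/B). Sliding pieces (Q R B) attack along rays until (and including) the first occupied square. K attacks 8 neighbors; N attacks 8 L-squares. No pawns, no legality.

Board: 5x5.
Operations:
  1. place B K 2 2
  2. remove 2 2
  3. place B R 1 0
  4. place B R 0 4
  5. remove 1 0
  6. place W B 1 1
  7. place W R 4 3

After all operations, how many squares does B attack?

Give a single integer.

Op 1: place BK@(2,2)
Op 2: remove (2,2)
Op 3: place BR@(1,0)
Op 4: place BR@(0,4)
Op 5: remove (1,0)
Op 6: place WB@(1,1)
Op 7: place WR@(4,3)
Per-piece attacks for B:
  BR@(0,4): attacks (0,3) (0,2) (0,1) (0,0) (1,4) (2,4) (3,4) (4,4)
Union (8 distinct): (0,0) (0,1) (0,2) (0,3) (1,4) (2,4) (3,4) (4,4)

Answer: 8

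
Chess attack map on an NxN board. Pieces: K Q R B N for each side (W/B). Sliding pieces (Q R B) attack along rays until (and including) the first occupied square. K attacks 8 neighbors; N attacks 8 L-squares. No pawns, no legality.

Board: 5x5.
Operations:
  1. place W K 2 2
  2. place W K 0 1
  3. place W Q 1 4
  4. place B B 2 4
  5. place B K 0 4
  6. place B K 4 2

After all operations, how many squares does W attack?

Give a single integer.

Op 1: place WK@(2,2)
Op 2: place WK@(0,1)
Op 3: place WQ@(1,4)
Op 4: place BB@(2,4)
Op 5: place BK@(0,4)
Op 6: place BK@(4,2)
Per-piece attacks for W:
  WK@(0,1): attacks (0,2) (0,0) (1,1) (1,2) (1,0)
  WQ@(1,4): attacks (1,3) (1,2) (1,1) (1,0) (2,4) (0,4) (2,3) (3,2) (4,1) (0,3) [ray(1,0) blocked at (2,4); ray(-1,0) blocked at (0,4)]
  WK@(2,2): attacks (2,3) (2,1) (3,2) (1,2) (3,3) (3,1) (1,3) (1,1)
Union (15 distinct): (0,0) (0,2) (0,3) (0,4) (1,0) (1,1) (1,2) (1,3) (2,1) (2,3) (2,4) (3,1) (3,2) (3,3) (4,1)

Answer: 15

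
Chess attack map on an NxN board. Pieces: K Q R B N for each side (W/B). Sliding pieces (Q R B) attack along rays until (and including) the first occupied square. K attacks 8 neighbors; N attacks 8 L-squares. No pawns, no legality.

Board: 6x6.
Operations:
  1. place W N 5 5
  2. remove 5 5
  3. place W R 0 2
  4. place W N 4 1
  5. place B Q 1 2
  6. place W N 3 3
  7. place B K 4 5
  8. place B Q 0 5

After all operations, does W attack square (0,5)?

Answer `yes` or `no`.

Answer: yes

Derivation:
Op 1: place WN@(5,5)
Op 2: remove (5,5)
Op 3: place WR@(0,2)
Op 4: place WN@(4,1)
Op 5: place BQ@(1,2)
Op 6: place WN@(3,3)
Op 7: place BK@(4,5)
Op 8: place BQ@(0,5)
Per-piece attacks for W:
  WR@(0,2): attacks (0,3) (0,4) (0,5) (0,1) (0,0) (1,2) [ray(0,1) blocked at (0,5); ray(1,0) blocked at (1,2)]
  WN@(3,3): attacks (4,5) (5,4) (2,5) (1,4) (4,1) (5,2) (2,1) (1,2)
  WN@(4,1): attacks (5,3) (3,3) (2,2) (2,0)
W attacks (0,5): yes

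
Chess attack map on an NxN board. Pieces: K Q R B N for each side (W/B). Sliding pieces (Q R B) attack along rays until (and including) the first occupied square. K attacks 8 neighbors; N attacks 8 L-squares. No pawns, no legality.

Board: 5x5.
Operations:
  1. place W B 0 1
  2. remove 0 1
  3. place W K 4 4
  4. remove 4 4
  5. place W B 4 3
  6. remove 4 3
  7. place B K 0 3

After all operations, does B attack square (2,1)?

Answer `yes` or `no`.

Op 1: place WB@(0,1)
Op 2: remove (0,1)
Op 3: place WK@(4,4)
Op 4: remove (4,4)
Op 5: place WB@(4,3)
Op 6: remove (4,3)
Op 7: place BK@(0,3)
Per-piece attacks for B:
  BK@(0,3): attacks (0,4) (0,2) (1,3) (1,4) (1,2)
B attacks (2,1): no

Answer: no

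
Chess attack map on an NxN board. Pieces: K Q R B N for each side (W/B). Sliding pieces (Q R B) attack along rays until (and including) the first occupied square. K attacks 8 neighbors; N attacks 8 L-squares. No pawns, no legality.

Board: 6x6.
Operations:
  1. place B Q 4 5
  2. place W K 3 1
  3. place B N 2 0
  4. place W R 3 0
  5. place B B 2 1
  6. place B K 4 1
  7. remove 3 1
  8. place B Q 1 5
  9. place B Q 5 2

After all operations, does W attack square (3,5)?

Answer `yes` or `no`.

Op 1: place BQ@(4,5)
Op 2: place WK@(3,1)
Op 3: place BN@(2,0)
Op 4: place WR@(3,0)
Op 5: place BB@(2,1)
Op 6: place BK@(4,1)
Op 7: remove (3,1)
Op 8: place BQ@(1,5)
Op 9: place BQ@(5,2)
Per-piece attacks for W:
  WR@(3,0): attacks (3,1) (3,2) (3,3) (3,4) (3,5) (4,0) (5,0) (2,0) [ray(-1,0) blocked at (2,0)]
W attacks (3,5): yes

Answer: yes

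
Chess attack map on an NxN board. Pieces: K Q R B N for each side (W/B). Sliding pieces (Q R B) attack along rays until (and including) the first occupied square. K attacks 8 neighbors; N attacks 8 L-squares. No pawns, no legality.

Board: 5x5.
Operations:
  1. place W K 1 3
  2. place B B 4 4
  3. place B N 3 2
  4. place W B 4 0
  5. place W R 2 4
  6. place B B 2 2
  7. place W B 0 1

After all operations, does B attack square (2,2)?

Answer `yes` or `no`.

Op 1: place WK@(1,3)
Op 2: place BB@(4,4)
Op 3: place BN@(3,2)
Op 4: place WB@(4,0)
Op 5: place WR@(2,4)
Op 6: place BB@(2,2)
Op 7: place WB@(0,1)
Per-piece attacks for B:
  BB@(2,2): attacks (3,3) (4,4) (3,1) (4,0) (1,3) (1,1) (0,0) [ray(1,1) blocked at (4,4); ray(1,-1) blocked at (4,0); ray(-1,1) blocked at (1,3)]
  BN@(3,2): attacks (4,4) (2,4) (1,3) (4,0) (2,0) (1,1)
  BB@(4,4): attacks (3,3) (2,2) [ray(-1,-1) blocked at (2,2)]
B attacks (2,2): yes

Answer: yes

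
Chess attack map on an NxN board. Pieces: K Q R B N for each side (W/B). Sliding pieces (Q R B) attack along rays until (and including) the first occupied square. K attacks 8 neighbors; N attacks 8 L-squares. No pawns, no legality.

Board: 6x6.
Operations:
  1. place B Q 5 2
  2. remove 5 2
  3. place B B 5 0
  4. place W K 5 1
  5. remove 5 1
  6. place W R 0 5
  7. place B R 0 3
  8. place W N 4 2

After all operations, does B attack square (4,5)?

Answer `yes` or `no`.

Answer: no

Derivation:
Op 1: place BQ@(5,2)
Op 2: remove (5,2)
Op 3: place BB@(5,0)
Op 4: place WK@(5,1)
Op 5: remove (5,1)
Op 6: place WR@(0,5)
Op 7: place BR@(0,3)
Op 8: place WN@(4,2)
Per-piece attacks for B:
  BR@(0,3): attacks (0,4) (0,5) (0,2) (0,1) (0,0) (1,3) (2,3) (3,3) (4,3) (5,3) [ray(0,1) blocked at (0,5)]
  BB@(5,0): attacks (4,1) (3,2) (2,3) (1,4) (0,5) [ray(-1,1) blocked at (0,5)]
B attacks (4,5): no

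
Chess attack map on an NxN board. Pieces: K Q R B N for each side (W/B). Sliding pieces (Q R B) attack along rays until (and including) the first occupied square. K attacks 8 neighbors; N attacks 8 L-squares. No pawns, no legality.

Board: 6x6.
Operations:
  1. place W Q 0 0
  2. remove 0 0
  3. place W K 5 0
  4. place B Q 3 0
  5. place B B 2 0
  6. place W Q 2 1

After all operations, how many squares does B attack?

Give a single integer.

Answer: 15

Derivation:
Op 1: place WQ@(0,0)
Op 2: remove (0,0)
Op 3: place WK@(5,0)
Op 4: place BQ@(3,0)
Op 5: place BB@(2,0)
Op 6: place WQ@(2,1)
Per-piece attacks for B:
  BB@(2,0): attacks (3,1) (4,2) (5,3) (1,1) (0,2)
  BQ@(3,0): attacks (3,1) (3,2) (3,3) (3,4) (3,5) (4,0) (5,0) (2,0) (4,1) (5,2) (2,1) [ray(1,0) blocked at (5,0); ray(-1,0) blocked at (2,0); ray(-1,1) blocked at (2,1)]
Union (15 distinct): (0,2) (1,1) (2,0) (2,1) (3,1) (3,2) (3,3) (3,4) (3,5) (4,0) (4,1) (4,2) (5,0) (5,2) (5,3)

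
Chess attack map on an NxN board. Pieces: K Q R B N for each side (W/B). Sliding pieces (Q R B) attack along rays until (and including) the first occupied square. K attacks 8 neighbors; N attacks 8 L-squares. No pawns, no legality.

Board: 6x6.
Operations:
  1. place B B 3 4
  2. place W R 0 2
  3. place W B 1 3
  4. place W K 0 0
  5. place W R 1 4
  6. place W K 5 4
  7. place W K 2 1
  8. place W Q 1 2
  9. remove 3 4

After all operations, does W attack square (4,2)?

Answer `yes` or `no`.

Answer: yes

Derivation:
Op 1: place BB@(3,4)
Op 2: place WR@(0,2)
Op 3: place WB@(1,3)
Op 4: place WK@(0,0)
Op 5: place WR@(1,4)
Op 6: place WK@(5,4)
Op 7: place WK@(2,1)
Op 8: place WQ@(1,2)
Op 9: remove (3,4)
Per-piece attacks for W:
  WK@(0,0): attacks (0,1) (1,0) (1,1)
  WR@(0,2): attacks (0,3) (0,4) (0,5) (0,1) (0,0) (1,2) [ray(0,-1) blocked at (0,0); ray(1,0) blocked at (1,2)]
  WQ@(1,2): attacks (1,3) (1,1) (1,0) (2,2) (3,2) (4,2) (5,2) (0,2) (2,3) (3,4) (4,5) (2,1) (0,3) (0,1) [ray(0,1) blocked at (1,3); ray(-1,0) blocked at (0,2); ray(1,-1) blocked at (2,1)]
  WB@(1,3): attacks (2,4) (3,5) (2,2) (3,1) (4,0) (0,4) (0,2) [ray(-1,-1) blocked at (0,2)]
  WR@(1,4): attacks (1,5) (1,3) (2,4) (3,4) (4,4) (5,4) (0,4) [ray(0,-1) blocked at (1,3); ray(1,0) blocked at (5,4)]
  WK@(2,1): attacks (2,2) (2,0) (3,1) (1,1) (3,2) (3,0) (1,2) (1,0)
  WK@(5,4): attacks (5,5) (5,3) (4,4) (4,5) (4,3)
W attacks (4,2): yes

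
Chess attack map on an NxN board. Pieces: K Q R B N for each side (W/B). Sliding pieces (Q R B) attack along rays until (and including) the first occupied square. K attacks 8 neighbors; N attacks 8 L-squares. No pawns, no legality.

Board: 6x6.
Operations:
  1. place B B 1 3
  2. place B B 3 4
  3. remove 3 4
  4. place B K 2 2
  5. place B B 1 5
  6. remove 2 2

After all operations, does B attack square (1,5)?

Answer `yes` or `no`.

Op 1: place BB@(1,3)
Op 2: place BB@(3,4)
Op 3: remove (3,4)
Op 4: place BK@(2,2)
Op 5: place BB@(1,5)
Op 6: remove (2,2)
Per-piece attacks for B:
  BB@(1,3): attacks (2,4) (3,5) (2,2) (3,1) (4,0) (0,4) (0,2)
  BB@(1,5): attacks (2,4) (3,3) (4,2) (5,1) (0,4)
B attacks (1,5): no

Answer: no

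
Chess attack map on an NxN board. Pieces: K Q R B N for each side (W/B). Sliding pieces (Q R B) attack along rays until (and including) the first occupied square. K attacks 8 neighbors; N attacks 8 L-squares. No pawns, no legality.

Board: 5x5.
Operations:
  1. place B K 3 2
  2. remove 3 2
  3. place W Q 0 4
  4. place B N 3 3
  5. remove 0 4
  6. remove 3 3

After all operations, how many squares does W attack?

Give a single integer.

Op 1: place BK@(3,2)
Op 2: remove (3,2)
Op 3: place WQ@(0,4)
Op 4: place BN@(3,3)
Op 5: remove (0,4)
Op 6: remove (3,3)
Per-piece attacks for W:
Union (0 distinct): (none)

Answer: 0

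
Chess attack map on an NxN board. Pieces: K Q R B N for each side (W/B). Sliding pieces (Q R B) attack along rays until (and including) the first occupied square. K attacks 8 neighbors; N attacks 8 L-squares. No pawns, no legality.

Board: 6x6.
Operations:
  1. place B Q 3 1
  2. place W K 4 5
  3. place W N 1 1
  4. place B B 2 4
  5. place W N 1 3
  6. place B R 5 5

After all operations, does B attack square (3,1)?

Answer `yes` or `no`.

Answer: no

Derivation:
Op 1: place BQ@(3,1)
Op 2: place WK@(4,5)
Op 3: place WN@(1,1)
Op 4: place BB@(2,4)
Op 5: place WN@(1,3)
Op 6: place BR@(5,5)
Per-piece attacks for B:
  BB@(2,4): attacks (3,5) (3,3) (4,2) (5,1) (1,5) (1,3) [ray(-1,-1) blocked at (1,3)]
  BQ@(3,1): attacks (3,2) (3,3) (3,4) (3,5) (3,0) (4,1) (5,1) (2,1) (1,1) (4,2) (5,3) (4,0) (2,2) (1,3) (2,0) [ray(-1,0) blocked at (1,1); ray(-1,1) blocked at (1,3)]
  BR@(5,5): attacks (5,4) (5,3) (5,2) (5,1) (5,0) (4,5) [ray(-1,0) blocked at (4,5)]
B attacks (3,1): no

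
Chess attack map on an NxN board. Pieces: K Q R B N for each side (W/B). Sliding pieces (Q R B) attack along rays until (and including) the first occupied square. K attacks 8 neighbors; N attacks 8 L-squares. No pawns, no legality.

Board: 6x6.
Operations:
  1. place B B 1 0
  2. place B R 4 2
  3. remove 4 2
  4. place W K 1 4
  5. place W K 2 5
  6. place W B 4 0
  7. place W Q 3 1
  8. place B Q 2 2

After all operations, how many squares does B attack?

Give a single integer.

Answer: 21

Derivation:
Op 1: place BB@(1,0)
Op 2: place BR@(4,2)
Op 3: remove (4,2)
Op 4: place WK@(1,4)
Op 5: place WK@(2,5)
Op 6: place WB@(4,0)
Op 7: place WQ@(3,1)
Op 8: place BQ@(2,2)
Per-piece attacks for B:
  BB@(1,0): attacks (2,1) (3,2) (4,3) (5,4) (0,1)
  BQ@(2,2): attacks (2,3) (2,4) (2,5) (2,1) (2,0) (3,2) (4,2) (5,2) (1,2) (0,2) (3,3) (4,4) (5,5) (3,1) (1,3) (0,4) (1,1) (0,0) [ray(0,1) blocked at (2,5); ray(1,-1) blocked at (3,1)]
Union (21 distinct): (0,0) (0,1) (0,2) (0,4) (1,1) (1,2) (1,3) (2,0) (2,1) (2,3) (2,4) (2,5) (3,1) (3,2) (3,3) (4,2) (4,3) (4,4) (5,2) (5,4) (5,5)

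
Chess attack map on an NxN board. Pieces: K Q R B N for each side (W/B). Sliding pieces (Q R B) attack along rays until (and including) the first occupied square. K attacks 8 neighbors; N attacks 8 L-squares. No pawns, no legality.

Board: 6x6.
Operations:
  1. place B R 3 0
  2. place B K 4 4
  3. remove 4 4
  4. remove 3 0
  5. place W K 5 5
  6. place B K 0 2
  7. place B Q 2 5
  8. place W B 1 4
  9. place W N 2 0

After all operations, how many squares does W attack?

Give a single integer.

Answer: 12

Derivation:
Op 1: place BR@(3,0)
Op 2: place BK@(4,4)
Op 3: remove (4,4)
Op 4: remove (3,0)
Op 5: place WK@(5,5)
Op 6: place BK@(0,2)
Op 7: place BQ@(2,5)
Op 8: place WB@(1,4)
Op 9: place WN@(2,0)
Per-piece attacks for W:
  WB@(1,4): attacks (2,5) (2,3) (3,2) (4,1) (5,0) (0,5) (0,3) [ray(1,1) blocked at (2,5)]
  WN@(2,0): attacks (3,2) (4,1) (1,2) (0,1)
  WK@(5,5): attacks (5,4) (4,5) (4,4)
Union (12 distinct): (0,1) (0,3) (0,5) (1,2) (2,3) (2,5) (3,2) (4,1) (4,4) (4,5) (5,0) (5,4)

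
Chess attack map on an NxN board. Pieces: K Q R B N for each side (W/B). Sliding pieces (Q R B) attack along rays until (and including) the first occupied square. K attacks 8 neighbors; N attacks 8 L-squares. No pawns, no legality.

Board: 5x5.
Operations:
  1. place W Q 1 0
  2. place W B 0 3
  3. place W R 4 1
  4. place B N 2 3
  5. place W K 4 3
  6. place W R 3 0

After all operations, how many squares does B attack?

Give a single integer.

Answer: 6

Derivation:
Op 1: place WQ@(1,0)
Op 2: place WB@(0,3)
Op 3: place WR@(4,1)
Op 4: place BN@(2,3)
Op 5: place WK@(4,3)
Op 6: place WR@(3,0)
Per-piece attacks for B:
  BN@(2,3): attacks (4,4) (0,4) (3,1) (4,2) (1,1) (0,2)
Union (6 distinct): (0,2) (0,4) (1,1) (3,1) (4,2) (4,4)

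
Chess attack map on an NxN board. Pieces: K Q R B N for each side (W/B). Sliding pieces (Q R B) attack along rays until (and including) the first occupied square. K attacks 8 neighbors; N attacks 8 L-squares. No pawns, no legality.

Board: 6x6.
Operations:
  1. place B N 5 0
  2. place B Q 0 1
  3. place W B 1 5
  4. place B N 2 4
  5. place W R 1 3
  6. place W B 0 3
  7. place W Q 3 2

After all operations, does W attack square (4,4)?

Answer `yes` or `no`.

Op 1: place BN@(5,0)
Op 2: place BQ@(0,1)
Op 3: place WB@(1,5)
Op 4: place BN@(2,4)
Op 5: place WR@(1,3)
Op 6: place WB@(0,3)
Op 7: place WQ@(3,2)
Per-piece attacks for W:
  WB@(0,3): attacks (1,4) (2,5) (1,2) (2,1) (3,0)
  WR@(1,3): attacks (1,4) (1,5) (1,2) (1,1) (1,0) (2,3) (3,3) (4,3) (5,3) (0,3) [ray(0,1) blocked at (1,5); ray(-1,0) blocked at (0,3)]
  WB@(1,5): attacks (2,4) (0,4) [ray(1,-1) blocked at (2,4)]
  WQ@(3,2): attacks (3,3) (3,4) (3,5) (3,1) (3,0) (4,2) (5,2) (2,2) (1,2) (0,2) (4,3) (5,4) (4,1) (5,0) (2,3) (1,4) (0,5) (2,1) (1,0) [ray(1,-1) blocked at (5,0)]
W attacks (4,4): no

Answer: no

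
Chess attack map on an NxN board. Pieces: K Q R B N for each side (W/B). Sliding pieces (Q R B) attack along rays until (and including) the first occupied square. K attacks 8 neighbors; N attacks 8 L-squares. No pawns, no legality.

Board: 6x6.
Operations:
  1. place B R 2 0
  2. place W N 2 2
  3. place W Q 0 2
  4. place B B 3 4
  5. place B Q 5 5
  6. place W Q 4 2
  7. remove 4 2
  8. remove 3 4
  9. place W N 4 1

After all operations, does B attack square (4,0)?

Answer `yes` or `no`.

Op 1: place BR@(2,0)
Op 2: place WN@(2,2)
Op 3: place WQ@(0,2)
Op 4: place BB@(3,4)
Op 5: place BQ@(5,5)
Op 6: place WQ@(4,2)
Op 7: remove (4,2)
Op 8: remove (3,4)
Op 9: place WN@(4,1)
Per-piece attacks for B:
  BR@(2,0): attacks (2,1) (2,2) (3,0) (4,0) (5,0) (1,0) (0,0) [ray(0,1) blocked at (2,2)]
  BQ@(5,5): attacks (5,4) (5,3) (5,2) (5,1) (5,0) (4,5) (3,5) (2,5) (1,5) (0,5) (4,4) (3,3) (2,2) [ray(-1,-1) blocked at (2,2)]
B attacks (4,0): yes

Answer: yes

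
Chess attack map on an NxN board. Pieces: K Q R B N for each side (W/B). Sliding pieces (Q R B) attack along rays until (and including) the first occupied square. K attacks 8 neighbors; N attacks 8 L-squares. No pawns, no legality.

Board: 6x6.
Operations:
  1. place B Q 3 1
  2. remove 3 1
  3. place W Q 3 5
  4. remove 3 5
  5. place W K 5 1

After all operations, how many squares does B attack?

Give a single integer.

Op 1: place BQ@(3,1)
Op 2: remove (3,1)
Op 3: place WQ@(3,5)
Op 4: remove (3,5)
Op 5: place WK@(5,1)
Per-piece attacks for B:
Union (0 distinct): (none)

Answer: 0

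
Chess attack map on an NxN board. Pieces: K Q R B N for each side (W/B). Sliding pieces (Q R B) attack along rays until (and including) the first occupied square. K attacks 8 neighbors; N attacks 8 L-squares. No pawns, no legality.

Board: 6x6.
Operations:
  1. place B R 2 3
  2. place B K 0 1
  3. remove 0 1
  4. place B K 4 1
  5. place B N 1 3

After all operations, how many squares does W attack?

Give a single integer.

Op 1: place BR@(2,3)
Op 2: place BK@(0,1)
Op 3: remove (0,1)
Op 4: place BK@(4,1)
Op 5: place BN@(1,3)
Per-piece attacks for W:
Union (0 distinct): (none)

Answer: 0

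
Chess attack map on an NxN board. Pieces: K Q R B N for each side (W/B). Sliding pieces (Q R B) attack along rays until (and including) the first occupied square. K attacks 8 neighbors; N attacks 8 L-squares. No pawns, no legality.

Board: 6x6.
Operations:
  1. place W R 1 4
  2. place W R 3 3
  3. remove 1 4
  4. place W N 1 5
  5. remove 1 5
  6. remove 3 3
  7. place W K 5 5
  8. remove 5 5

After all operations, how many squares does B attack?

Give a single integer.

Answer: 0

Derivation:
Op 1: place WR@(1,4)
Op 2: place WR@(3,3)
Op 3: remove (1,4)
Op 4: place WN@(1,5)
Op 5: remove (1,5)
Op 6: remove (3,3)
Op 7: place WK@(5,5)
Op 8: remove (5,5)
Per-piece attacks for B:
Union (0 distinct): (none)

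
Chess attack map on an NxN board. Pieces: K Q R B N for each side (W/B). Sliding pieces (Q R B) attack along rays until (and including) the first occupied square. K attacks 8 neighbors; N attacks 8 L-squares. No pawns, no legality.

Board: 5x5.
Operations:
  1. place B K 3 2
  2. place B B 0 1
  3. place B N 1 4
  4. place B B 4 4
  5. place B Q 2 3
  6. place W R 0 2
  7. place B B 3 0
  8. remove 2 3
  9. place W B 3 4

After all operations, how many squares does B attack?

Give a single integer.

Answer: 15

Derivation:
Op 1: place BK@(3,2)
Op 2: place BB@(0,1)
Op 3: place BN@(1,4)
Op 4: place BB@(4,4)
Op 5: place BQ@(2,3)
Op 6: place WR@(0,2)
Op 7: place BB@(3,0)
Op 8: remove (2,3)
Op 9: place WB@(3,4)
Per-piece attacks for B:
  BB@(0,1): attacks (1,2) (2,3) (3,4) (1,0) [ray(1,1) blocked at (3,4)]
  BN@(1,4): attacks (2,2) (3,3) (0,2)
  BB@(3,0): attacks (4,1) (2,1) (1,2) (0,3)
  BK@(3,2): attacks (3,3) (3,1) (4,2) (2,2) (4,3) (4,1) (2,3) (2,1)
  BB@(4,4): attacks (3,3) (2,2) (1,1) (0,0)
Union (15 distinct): (0,0) (0,2) (0,3) (1,0) (1,1) (1,2) (2,1) (2,2) (2,3) (3,1) (3,3) (3,4) (4,1) (4,2) (4,3)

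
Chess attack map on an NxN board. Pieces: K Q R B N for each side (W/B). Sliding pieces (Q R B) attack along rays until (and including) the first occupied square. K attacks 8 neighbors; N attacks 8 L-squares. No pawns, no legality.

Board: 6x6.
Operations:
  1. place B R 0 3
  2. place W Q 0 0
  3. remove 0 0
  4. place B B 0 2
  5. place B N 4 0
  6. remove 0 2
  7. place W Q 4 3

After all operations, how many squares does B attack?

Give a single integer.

Op 1: place BR@(0,3)
Op 2: place WQ@(0,0)
Op 3: remove (0,0)
Op 4: place BB@(0,2)
Op 5: place BN@(4,0)
Op 6: remove (0,2)
Op 7: place WQ@(4,3)
Per-piece attacks for B:
  BR@(0,3): attacks (0,4) (0,5) (0,2) (0,1) (0,0) (1,3) (2,3) (3,3) (4,3) [ray(1,0) blocked at (4,3)]
  BN@(4,0): attacks (5,2) (3,2) (2,1)
Union (12 distinct): (0,0) (0,1) (0,2) (0,4) (0,5) (1,3) (2,1) (2,3) (3,2) (3,3) (4,3) (5,2)

Answer: 12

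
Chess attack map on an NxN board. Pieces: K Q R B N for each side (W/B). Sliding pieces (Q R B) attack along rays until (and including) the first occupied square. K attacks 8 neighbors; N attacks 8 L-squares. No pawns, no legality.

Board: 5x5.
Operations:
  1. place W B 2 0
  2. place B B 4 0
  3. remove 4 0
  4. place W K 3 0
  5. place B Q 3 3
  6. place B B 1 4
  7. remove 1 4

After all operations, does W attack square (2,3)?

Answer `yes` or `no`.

Op 1: place WB@(2,0)
Op 2: place BB@(4,0)
Op 3: remove (4,0)
Op 4: place WK@(3,0)
Op 5: place BQ@(3,3)
Op 6: place BB@(1,4)
Op 7: remove (1,4)
Per-piece attacks for W:
  WB@(2,0): attacks (3,1) (4,2) (1,1) (0,2)
  WK@(3,0): attacks (3,1) (4,0) (2,0) (4,1) (2,1)
W attacks (2,3): no

Answer: no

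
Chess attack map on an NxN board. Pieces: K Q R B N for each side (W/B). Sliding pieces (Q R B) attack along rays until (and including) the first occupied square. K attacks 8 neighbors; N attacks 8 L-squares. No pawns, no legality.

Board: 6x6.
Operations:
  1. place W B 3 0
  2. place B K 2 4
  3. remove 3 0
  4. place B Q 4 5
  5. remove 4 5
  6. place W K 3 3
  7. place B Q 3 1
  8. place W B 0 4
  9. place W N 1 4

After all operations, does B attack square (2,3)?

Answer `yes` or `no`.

Answer: yes

Derivation:
Op 1: place WB@(3,0)
Op 2: place BK@(2,4)
Op 3: remove (3,0)
Op 4: place BQ@(4,5)
Op 5: remove (4,5)
Op 6: place WK@(3,3)
Op 7: place BQ@(3,1)
Op 8: place WB@(0,4)
Op 9: place WN@(1,4)
Per-piece attacks for B:
  BK@(2,4): attacks (2,5) (2,3) (3,4) (1,4) (3,5) (3,3) (1,5) (1,3)
  BQ@(3,1): attacks (3,2) (3,3) (3,0) (4,1) (5,1) (2,1) (1,1) (0,1) (4,2) (5,3) (4,0) (2,2) (1,3) (0,4) (2,0) [ray(0,1) blocked at (3,3); ray(-1,1) blocked at (0,4)]
B attacks (2,3): yes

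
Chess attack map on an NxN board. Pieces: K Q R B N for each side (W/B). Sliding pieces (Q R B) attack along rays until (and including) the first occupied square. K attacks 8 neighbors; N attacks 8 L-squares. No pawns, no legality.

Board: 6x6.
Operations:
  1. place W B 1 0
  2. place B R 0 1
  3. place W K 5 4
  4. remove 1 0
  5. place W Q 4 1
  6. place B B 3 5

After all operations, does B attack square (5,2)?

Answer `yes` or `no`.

Op 1: place WB@(1,0)
Op 2: place BR@(0,1)
Op 3: place WK@(5,4)
Op 4: remove (1,0)
Op 5: place WQ@(4,1)
Op 6: place BB@(3,5)
Per-piece attacks for B:
  BR@(0,1): attacks (0,2) (0,3) (0,4) (0,5) (0,0) (1,1) (2,1) (3,1) (4,1) [ray(1,0) blocked at (4,1)]
  BB@(3,5): attacks (4,4) (5,3) (2,4) (1,3) (0,2)
B attacks (5,2): no

Answer: no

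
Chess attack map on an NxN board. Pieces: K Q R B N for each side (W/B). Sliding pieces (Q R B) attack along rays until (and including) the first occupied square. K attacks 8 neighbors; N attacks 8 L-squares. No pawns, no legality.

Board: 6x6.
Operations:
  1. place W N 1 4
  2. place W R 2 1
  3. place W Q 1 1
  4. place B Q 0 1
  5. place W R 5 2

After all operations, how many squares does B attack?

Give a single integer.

Op 1: place WN@(1,4)
Op 2: place WR@(2,1)
Op 3: place WQ@(1,1)
Op 4: place BQ@(0,1)
Op 5: place WR@(5,2)
Per-piece attacks for B:
  BQ@(0,1): attacks (0,2) (0,3) (0,4) (0,5) (0,0) (1,1) (1,2) (2,3) (3,4) (4,5) (1,0) [ray(1,0) blocked at (1,1)]
Union (11 distinct): (0,0) (0,2) (0,3) (0,4) (0,5) (1,0) (1,1) (1,2) (2,3) (3,4) (4,5)

Answer: 11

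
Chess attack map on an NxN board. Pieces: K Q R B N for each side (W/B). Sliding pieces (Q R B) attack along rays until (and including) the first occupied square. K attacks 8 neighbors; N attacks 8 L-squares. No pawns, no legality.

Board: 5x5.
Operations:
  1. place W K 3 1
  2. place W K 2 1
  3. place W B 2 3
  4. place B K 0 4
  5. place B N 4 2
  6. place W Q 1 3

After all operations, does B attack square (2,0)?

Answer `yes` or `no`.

Op 1: place WK@(3,1)
Op 2: place WK@(2,1)
Op 3: place WB@(2,3)
Op 4: place BK@(0,4)
Op 5: place BN@(4,2)
Op 6: place WQ@(1,3)
Per-piece attacks for B:
  BK@(0,4): attacks (0,3) (1,4) (1,3)
  BN@(4,2): attacks (3,4) (2,3) (3,0) (2,1)
B attacks (2,0): no

Answer: no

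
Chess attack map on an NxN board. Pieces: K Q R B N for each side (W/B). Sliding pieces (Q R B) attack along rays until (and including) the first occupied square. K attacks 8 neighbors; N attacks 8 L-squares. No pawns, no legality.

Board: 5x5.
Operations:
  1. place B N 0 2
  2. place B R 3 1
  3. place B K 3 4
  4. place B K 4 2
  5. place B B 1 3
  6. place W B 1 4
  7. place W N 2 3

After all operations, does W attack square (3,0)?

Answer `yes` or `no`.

Op 1: place BN@(0,2)
Op 2: place BR@(3,1)
Op 3: place BK@(3,4)
Op 4: place BK@(4,2)
Op 5: place BB@(1,3)
Op 6: place WB@(1,4)
Op 7: place WN@(2,3)
Per-piece attacks for W:
  WB@(1,4): attacks (2,3) (0,3) [ray(1,-1) blocked at (2,3)]
  WN@(2,3): attacks (4,4) (0,4) (3,1) (4,2) (1,1) (0,2)
W attacks (3,0): no

Answer: no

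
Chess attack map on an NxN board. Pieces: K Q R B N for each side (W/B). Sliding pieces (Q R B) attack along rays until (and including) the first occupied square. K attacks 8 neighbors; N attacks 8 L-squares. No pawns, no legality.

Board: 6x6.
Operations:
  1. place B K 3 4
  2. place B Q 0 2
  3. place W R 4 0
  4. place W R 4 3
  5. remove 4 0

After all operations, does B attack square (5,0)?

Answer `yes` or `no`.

Op 1: place BK@(3,4)
Op 2: place BQ@(0,2)
Op 3: place WR@(4,0)
Op 4: place WR@(4,3)
Op 5: remove (4,0)
Per-piece attacks for B:
  BQ@(0,2): attacks (0,3) (0,4) (0,5) (0,1) (0,0) (1,2) (2,2) (3,2) (4,2) (5,2) (1,3) (2,4) (3,5) (1,1) (2,0)
  BK@(3,4): attacks (3,5) (3,3) (4,4) (2,4) (4,5) (4,3) (2,5) (2,3)
B attacks (5,0): no

Answer: no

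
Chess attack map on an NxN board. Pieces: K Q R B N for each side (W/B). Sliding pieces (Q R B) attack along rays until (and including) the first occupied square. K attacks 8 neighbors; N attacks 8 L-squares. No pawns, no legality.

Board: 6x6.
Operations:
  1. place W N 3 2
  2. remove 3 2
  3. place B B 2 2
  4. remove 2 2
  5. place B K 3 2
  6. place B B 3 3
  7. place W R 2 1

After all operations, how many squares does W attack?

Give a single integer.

Answer: 10

Derivation:
Op 1: place WN@(3,2)
Op 2: remove (3,2)
Op 3: place BB@(2,2)
Op 4: remove (2,2)
Op 5: place BK@(3,2)
Op 6: place BB@(3,3)
Op 7: place WR@(2,1)
Per-piece attacks for W:
  WR@(2,1): attacks (2,2) (2,3) (2,4) (2,5) (2,0) (3,1) (4,1) (5,1) (1,1) (0,1)
Union (10 distinct): (0,1) (1,1) (2,0) (2,2) (2,3) (2,4) (2,5) (3,1) (4,1) (5,1)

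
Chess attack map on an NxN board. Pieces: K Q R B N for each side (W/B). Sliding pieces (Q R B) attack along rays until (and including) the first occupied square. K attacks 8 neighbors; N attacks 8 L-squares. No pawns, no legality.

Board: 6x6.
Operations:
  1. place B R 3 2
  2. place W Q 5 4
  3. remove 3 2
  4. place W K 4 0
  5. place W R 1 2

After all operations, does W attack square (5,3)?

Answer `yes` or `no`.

Answer: yes

Derivation:
Op 1: place BR@(3,2)
Op 2: place WQ@(5,4)
Op 3: remove (3,2)
Op 4: place WK@(4,0)
Op 5: place WR@(1,2)
Per-piece attacks for W:
  WR@(1,2): attacks (1,3) (1,4) (1,5) (1,1) (1,0) (2,2) (3,2) (4,2) (5,2) (0,2)
  WK@(4,0): attacks (4,1) (5,0) (3,0) (5,1) (3,1)
  WQ@(5,4): attacks (5,5) (5,3) (5,2) (5,1) (5,0) (4,4) (3,4) (2,4) (1,4) (0,4) (4,5) (4,3) (3,2) (2,1) (1,0)
W attacks (5,3): yes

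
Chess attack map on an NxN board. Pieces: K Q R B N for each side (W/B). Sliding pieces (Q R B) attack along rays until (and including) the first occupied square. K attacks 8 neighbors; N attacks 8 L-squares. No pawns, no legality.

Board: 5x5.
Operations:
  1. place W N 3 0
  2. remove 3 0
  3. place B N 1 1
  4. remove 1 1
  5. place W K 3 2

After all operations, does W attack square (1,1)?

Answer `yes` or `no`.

Answer: no

Derivation:
Op 1: place WN@(3,0)
Op 2: remove (3,0)
Op 3: place BN@(1,1)
Op 4: remove (1,1)
Op 5: place WK@(3,2)
Per-piece attacks for W:
  WK@(3,2): attacks (3,3) (3,1) (4,2) (2,2) (4,3) (4,1) (2,3) (2,1)
W attacks (1,1): no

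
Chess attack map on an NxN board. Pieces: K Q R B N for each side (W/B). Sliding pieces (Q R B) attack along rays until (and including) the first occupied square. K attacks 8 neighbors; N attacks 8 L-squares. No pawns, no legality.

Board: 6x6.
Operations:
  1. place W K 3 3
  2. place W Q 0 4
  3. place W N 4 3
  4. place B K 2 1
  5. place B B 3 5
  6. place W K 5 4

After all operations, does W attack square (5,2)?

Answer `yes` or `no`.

Op 1: place WK@(3,3)
Op 2: place WQ@(0,4)
Op 3: place WN@(4,3)
Op 4: place BK@(2,1)
Op 5: place BB@(3,5)
Op 6: place WK@(5,4)
Per-piece attacks for W:
  WQ@(0,4): attacks (0,5) (0,3) (0,2) (0,1) (0,0) (1,4) (2,4) (3,4) (4,4) (5,4) (1,5) (1,3) (2,2) (3,1) (4,0) [ray(1,0) blocked at (5,4)]
  WK@(3,3): attacks (3,4) (3,2) (4,3) (2,3) (4,4) (4,2) (2,4) (2,2)
  WN@(4,3): attacks (5,5) (3,5) (2,4) (5,1) (3,1) (2,2)
  WK@(5,4): attacks (5,5) (5,3) (4,4) (4,5) (4,3)
W attacks (5,2): no

Answer: no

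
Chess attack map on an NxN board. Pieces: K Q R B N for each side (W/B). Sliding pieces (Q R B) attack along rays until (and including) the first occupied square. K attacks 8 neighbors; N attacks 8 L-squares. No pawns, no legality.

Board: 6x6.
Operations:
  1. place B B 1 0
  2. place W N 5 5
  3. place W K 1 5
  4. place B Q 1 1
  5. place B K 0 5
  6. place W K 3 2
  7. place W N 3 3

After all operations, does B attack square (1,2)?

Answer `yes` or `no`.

Answer: yes

Derivation:
Op 1: place BB@(1,0)
Op 2: place WN@(5,5)
Op 3: place WK@(1,5)
Op 4: place BQ@(1,1)
Op 5: place BK@(0,5)
Op 6: place WK@(3,2)
Op 7: place WN@(3,3)
Per-piece attacks for B:
  BK@(0,5): attacks (0,4) (1,5) (1,4)
  BB@(1,0): attacks (2,1) (3,2) (0,1) [ray(1,1) blocked at (3,2)]
  BQ@(1,1): attacks (1,2) (1,3) (1,4) (1,5) (1,0) (2,1) (3,1) (4,1) (5,1) (0,1) (2,2) (3,3) (2,0) (0,2) (0,0) [ray(0,1) blocked at (1,5); ray(0,-1) blocked at (1,0); ray(1,1) blocked at (3,3)]
B attacks (1,2): yes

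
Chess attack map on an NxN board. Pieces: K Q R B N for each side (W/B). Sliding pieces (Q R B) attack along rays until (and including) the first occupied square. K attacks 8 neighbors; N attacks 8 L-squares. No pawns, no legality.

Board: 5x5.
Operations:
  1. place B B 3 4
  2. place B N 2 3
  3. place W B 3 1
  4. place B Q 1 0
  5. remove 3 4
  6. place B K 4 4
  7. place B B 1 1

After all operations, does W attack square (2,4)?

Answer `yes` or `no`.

Op 1: place BB@(3,4)
Op 2: place BN@(2,3)
Op 3: place WB@(3,1)
Op 4: place BQ@(1,0)
Op 5: remove (3,4)
Op 6: place BK@(4,4)
Op 7: place BB@(1,1)
Per-piece attacks for W:
  WB@(3,1): attacks (4,2) (4,0) (2,2) (1,3) (0,4) (2,0)
W attacks (2,4): no

Answer: no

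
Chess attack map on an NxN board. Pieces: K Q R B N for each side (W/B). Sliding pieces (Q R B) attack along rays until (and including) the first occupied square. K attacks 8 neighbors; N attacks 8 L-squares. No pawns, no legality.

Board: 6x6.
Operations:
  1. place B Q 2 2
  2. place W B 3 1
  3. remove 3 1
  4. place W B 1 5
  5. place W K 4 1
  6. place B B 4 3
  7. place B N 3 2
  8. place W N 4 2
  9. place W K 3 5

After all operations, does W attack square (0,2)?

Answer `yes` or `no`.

Answer: no

Derivation:
Op 1: place BQ@(2,2)
Op 2: place WB@(3,1)
Op 3: remove (3,1)
Op 4: place WB@(1,5)
Op 5: place WK@(4,1)
Op 6: place BB@(4,3)
Op 7: place BN@(3,2)
Op 8: place WN@(4,2)
Op 9: place WK@(3,5)
Per-piece attacks for W:
  WB@(1,5): attacks (2,4) (3,3) (4,2) (0,4) [ray(1,-1) blocked at (4,2)]
  WK@(3,5): attacks (3,4) (4,5) (2,5) (4,4) (2,4)
  WK@(4,1): attacks (4,2) (4,0) (5,1) (3,1) (5,2) (5,0) (3,2) (3,0)
  WN@(4,2): attacks (5,4) (3,4) (2,3) (5,0) (3,0) (2,1)
W attacks (0,2): no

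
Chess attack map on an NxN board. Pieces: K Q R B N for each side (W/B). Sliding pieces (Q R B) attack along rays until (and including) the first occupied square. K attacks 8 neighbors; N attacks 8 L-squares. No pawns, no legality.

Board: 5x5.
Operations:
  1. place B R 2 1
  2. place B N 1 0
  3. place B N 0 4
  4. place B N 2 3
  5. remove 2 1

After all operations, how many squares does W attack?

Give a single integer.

Answer: 0

Derivation:
Op 1: place BR@(2,1)
Op 2: place BN@(1,0)
Op 3: place BN@(0,4)
Op 4: place BN@(2,3)
Op 5: remove (2,1)
Per-piece attacks for W:
Union (0 distinct): (none)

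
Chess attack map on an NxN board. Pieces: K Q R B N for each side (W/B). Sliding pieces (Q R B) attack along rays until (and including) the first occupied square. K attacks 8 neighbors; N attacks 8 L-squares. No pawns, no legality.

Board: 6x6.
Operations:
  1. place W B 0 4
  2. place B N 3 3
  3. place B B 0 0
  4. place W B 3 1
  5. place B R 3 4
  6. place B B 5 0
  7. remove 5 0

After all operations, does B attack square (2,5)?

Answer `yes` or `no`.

Answer: yes

Derivation:
Op 1: place WB@(0,4)
Op 2: place BN@(3,3)
Op 3: place BB@(0,0)
Op 4: place WB@(3,1)
Op 5: place BR@(3,4)
Op 6: place BB@(5,0)
Op 7: remove (5,0)
Per-piece attacks for B:
  BB@(0,0): attacks (1,1) (2,2) (3,3) [ray(1,1) blocked at (3,3)]
  BN@(3,3): attacks (4,5) (5,4) (2,5) (1,4) (4,1) (5,2) (2,1) (1,2)
  BR@(3,4): attacks (3,5) (3,3) (4,4) (5,4) (2,4) (1,4) (0,4) [ray(0,-1) blocked at (3,3); ray(-1,0) blocked at (0,4)]
B attacks (2,5): yes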